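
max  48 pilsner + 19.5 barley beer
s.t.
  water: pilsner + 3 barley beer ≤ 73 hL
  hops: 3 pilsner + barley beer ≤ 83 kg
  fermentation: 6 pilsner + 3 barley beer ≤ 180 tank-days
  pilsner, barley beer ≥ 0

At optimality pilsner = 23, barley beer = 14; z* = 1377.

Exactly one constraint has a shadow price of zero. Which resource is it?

water

water: 65/73 (slack 8)
hops: 83/83 (binding)
fermentation: 180/180 (binding)
By complementary slackness, a constraint with positive slack has shadow price 0 → water.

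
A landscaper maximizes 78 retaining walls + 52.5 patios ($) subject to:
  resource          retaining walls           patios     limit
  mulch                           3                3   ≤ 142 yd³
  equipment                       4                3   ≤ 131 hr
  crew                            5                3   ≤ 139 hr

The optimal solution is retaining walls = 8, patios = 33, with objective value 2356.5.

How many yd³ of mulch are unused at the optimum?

mulch used = 3·8 + 3·33 = 123; slack = 142 − 123 = 19.

19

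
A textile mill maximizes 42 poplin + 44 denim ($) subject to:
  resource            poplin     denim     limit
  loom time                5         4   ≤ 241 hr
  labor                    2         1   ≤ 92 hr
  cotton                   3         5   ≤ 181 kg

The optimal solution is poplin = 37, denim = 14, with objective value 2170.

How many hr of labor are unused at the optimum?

4

labor used = 2·37 + 1·14 = 88; slack = 92 − 88 = 4.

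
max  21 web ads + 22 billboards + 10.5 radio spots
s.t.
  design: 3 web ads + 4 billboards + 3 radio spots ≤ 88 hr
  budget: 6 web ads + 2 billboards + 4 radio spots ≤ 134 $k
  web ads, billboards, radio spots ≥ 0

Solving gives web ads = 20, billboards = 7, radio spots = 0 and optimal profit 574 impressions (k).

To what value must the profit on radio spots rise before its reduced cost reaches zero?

19

Both design and budget are binding at x*.
The binding rows give the dual system: 3·y_design + 6·y_budget = 21 and 4·y_design + 2·y_budget = 22.
Solving: y_design = 5, y_budget = 1.
radio spots enters the basis when its profit ≥ yᵀa₃ = 5·3 + 1·4 = 19.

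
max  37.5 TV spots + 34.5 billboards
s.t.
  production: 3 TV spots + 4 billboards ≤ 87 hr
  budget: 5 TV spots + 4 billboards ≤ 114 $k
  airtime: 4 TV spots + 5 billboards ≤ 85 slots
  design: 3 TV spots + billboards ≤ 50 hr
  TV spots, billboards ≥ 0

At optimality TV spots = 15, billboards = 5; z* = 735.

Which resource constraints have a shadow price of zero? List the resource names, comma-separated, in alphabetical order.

budget, production

production: 65/87 (slack 22)
budget: 95/114 (slack 19)
airtime: 85/85 (binding)
design: 50/50 (binding)
By complementary slackness, a constraint with positive slack has shadow price 0 → budget, production.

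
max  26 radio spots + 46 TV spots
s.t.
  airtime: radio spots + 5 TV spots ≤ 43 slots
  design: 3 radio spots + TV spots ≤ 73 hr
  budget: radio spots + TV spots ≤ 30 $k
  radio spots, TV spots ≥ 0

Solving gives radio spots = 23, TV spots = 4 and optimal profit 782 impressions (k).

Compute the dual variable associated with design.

Binding: airtime and design. Non-binding: budget (3 unused).
Slack constraints have shadow price 0 (complementary slackness).
From A_Bᵀ y = c: 1·y_airtime + 3·y_design = 26; 5·y_airtime + 1·y_design = 46.
→ y_airtime = 8 and y_design = 6.
Shadow price of design = 6.

6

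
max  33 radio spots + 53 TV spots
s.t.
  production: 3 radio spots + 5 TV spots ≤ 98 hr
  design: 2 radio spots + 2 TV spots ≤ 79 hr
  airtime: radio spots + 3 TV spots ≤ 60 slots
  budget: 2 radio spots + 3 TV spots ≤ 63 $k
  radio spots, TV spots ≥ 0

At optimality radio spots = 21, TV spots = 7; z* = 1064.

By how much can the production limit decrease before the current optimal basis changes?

3.5

Binding constraints: production, budget. The basis is B = [[3,5],[2,3]] with det -1.
Per unit decrease in production, x* moves by d = (3, -2).
The basis stays optimal until TV spots reaches 0; allowable decrease = 3.5 hr.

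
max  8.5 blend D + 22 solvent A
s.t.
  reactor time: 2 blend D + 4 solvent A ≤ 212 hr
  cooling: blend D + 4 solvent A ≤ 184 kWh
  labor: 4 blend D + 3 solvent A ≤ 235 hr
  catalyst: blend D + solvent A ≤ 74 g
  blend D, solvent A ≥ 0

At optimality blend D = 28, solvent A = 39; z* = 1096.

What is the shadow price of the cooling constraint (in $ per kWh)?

Check each constraint at x*: reactor time 212/212 (tight); cooling 184/184 (tight); labor 229/235 (slack 6); catalyst 67/74 (slack 7).
Slack constraints have shadow price 0 (complementary slackness).
Dual feasibility on the basic columns requires 2·y_reactor time + 1·y_cooling = 8.5, 4·y_reactor time + 4·y_cooling = 22.
→ y_reactor time = 3 and y_cooling = 2.5.
Shadow price of cooling = 2.5.

2.5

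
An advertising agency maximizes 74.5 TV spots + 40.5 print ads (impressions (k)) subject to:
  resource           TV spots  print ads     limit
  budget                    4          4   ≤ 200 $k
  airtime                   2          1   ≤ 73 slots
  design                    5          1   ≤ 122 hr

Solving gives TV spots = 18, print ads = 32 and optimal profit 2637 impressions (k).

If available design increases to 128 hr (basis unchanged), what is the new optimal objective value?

Binding: budget and design. Non-binding: airtime (5 unused).
By complementary slackness, y = 0 for the non-binding constraint.
Dual feasibility on the basic columns requires 4·y_budget + 5·y_design = 74.5, 4·y_budget + 1·y_design = 40.5.
Solving: y_budget = 8, y_design = 8.5.
Δz = y_design·Δb = 8.5 × (6) = 51, so new z* = 2637 + 51 = 2688.

2688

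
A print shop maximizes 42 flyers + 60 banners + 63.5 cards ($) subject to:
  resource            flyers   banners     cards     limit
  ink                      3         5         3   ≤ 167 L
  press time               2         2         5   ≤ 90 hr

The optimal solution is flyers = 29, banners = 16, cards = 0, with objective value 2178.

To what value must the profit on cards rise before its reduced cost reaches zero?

64.5

Check each constraint at x*: ink 167/167 (tight); press time 90/90 (tight).
From A_Bᵀ y = c: 3·y_ink + 2·y_press time = 42; 5·y_ink + 2·y_press time = 60.
This yields shadow prices y_ink = 9, y_press time = 7.5.
cards enters the basis when its profit ≥ yᵀa₃ = 9·3 + 7.5·5 = 64.5.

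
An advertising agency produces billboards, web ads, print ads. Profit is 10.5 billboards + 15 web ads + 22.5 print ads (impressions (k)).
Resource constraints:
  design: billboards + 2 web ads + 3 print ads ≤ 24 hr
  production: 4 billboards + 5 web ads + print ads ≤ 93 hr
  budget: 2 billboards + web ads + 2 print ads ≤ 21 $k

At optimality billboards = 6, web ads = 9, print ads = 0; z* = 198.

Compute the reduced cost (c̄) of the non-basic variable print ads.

-1

Check each constraint at x*: design 24/24 (tight); production 69/93 (slack 24); budget 21/21 (tight).
Slack constraints have shadow price 0 (complementary slackness).
From A_Bᵀ y = c: 1·y_design + 2·y_budget = 10.5; 2·y_design + 1·y_budget = 15.
Solving: y_design = 6.5, y_budget = 2.
Reduced cost of print ads: c₃ − yᵀa₃ = 22.5 − (6.5·3 + 2·2) = 22.5 − 23.5 = -1.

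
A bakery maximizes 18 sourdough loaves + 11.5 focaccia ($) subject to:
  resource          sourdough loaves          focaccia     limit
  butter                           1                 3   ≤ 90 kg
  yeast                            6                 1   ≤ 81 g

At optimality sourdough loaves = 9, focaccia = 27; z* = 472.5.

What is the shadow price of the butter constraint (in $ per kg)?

Check each constraint at x*: butter 90/90 (tight); yeast 81/81 (tight).
The binding rows give the dual system: 1·y_butter + 6·y_yeast = 18 and 3·y_butter + 1·y_yeast = 11.5.
→ y_butter = 3 and y_yeast = 2.5.
Shadow price of butter = 3.

3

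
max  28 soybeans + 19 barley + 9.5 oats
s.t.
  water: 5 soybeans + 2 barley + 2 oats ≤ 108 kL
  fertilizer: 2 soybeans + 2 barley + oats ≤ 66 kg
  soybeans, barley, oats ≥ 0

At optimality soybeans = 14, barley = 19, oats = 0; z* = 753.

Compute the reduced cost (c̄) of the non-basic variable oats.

Both water and fertilizer are binding at x*.
Dual feasibility on the basic columns requires 5·y_water + 2·y_fertilizer = 28, 2·y_water + 2·y_fertilizer = 19.
This yields shadow prices y_water = 3, y_fertilizer = 6.5.
Reduced cost of oats: c₃ − yᵀa₃ = 9.5 − (3·2 + 6.5·1) = 9.5 − 12.5 = -3.

-3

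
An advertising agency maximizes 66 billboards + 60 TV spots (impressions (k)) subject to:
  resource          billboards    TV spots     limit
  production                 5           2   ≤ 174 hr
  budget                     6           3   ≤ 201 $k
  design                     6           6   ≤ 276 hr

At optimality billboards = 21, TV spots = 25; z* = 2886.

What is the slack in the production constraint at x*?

19

production used = 5·21 + 2·25 = 155; slack = 174 − 155 = 19.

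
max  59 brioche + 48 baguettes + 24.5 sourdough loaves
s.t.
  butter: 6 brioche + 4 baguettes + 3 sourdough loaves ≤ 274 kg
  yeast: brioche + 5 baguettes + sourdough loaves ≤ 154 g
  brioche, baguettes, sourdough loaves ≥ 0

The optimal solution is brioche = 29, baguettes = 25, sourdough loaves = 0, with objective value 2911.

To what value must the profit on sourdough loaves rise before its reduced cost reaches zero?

Check each constraint at x*: butter 274/274 (tight); yeast 154/154 (tight).
Dual feasibility on the basic columns requires 6·y_butter + 1·y_yeast = 59, 4·y_butter + 5·y_yeast = 48.
This yields shadow prices y_butter = 9.5, y_yeast = 2.
sourdough loaves enters the basis when its profit ≥ yᵀa₃ = 9.5·3 + 2·1 = 30.5.

30.5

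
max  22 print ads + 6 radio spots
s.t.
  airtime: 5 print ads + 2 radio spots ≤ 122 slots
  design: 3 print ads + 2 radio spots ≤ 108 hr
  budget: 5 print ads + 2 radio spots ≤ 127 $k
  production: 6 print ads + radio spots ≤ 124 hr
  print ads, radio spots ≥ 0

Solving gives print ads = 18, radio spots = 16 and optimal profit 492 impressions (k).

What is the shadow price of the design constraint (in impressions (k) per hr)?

0

Binding: airtime and production. Non-binding: design (22 unused), budget (5 unused).
By complementary slackness, y = 0 for the non-binding constraints.
The binding rows give the dual system: 5·y_airtime + 6·y_production = 22 and 2·y_airtime + 1·y_production = 6.
Solving: y_airtime = 2, y_production = 2.
Shadow price of design = 0.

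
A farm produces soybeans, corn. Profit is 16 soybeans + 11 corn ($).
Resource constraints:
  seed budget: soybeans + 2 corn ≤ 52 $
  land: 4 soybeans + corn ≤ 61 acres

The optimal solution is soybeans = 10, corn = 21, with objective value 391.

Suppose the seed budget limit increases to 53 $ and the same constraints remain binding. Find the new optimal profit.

395

Both seed budget and land are binding at x*.
Dual feasibility on the basic columns requires 1·y_seed budget + 4·y_land = 16, 2·y_seed budget + 1·y_land = 11.
Solving: y_seed budget = 4, y_land = 3.
Δz = y_seed budget·Δb = 4 × (1) = 4, so new z* = 391 + 4 = 395.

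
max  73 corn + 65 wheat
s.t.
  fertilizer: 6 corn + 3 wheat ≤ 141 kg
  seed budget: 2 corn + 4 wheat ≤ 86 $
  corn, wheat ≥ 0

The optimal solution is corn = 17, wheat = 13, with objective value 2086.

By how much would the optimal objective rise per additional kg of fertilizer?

Both fertilizer and seed budget are binding at x*.
Dual feasibility on the basic columns requires 6·y_fertilizer + 2·y_seed budget = 73, 3·y_fertilizer + 4·y_seed budget = 65.
This yields shadow prices y_fertilizer = 9, y_seed budget = 9.5.
Shadow price of fertilizer = 9.

9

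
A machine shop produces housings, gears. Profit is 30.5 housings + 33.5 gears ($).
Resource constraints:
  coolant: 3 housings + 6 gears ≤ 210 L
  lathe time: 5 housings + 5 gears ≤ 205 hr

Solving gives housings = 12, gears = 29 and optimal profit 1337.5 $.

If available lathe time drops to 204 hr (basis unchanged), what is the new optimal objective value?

1332

Both coolant and lathe time are binding at x*.
From A_Bᵀ y = c: 3·y_coolant + 5·y_lathe time = 30.5; 6·y_coolant + 5·y_lathe time = 33.5.
Solving: y_coolant = 1, y_lathe time = 5.5.
Δz = y_lathe time·Δb = 5.5 × (-1) = -5.5, so new z* = 1337.5 − 5.5 = 1332.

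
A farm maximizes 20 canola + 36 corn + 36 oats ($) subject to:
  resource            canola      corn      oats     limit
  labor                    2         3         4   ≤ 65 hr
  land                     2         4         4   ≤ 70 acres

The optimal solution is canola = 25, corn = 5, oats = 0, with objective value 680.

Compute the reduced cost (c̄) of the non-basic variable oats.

-4

Both labor and land are binding at x*.
From A_Bᵀ y = c: 2·y_labor + 2·y_land = 20; 3·y_labor + 4·y_land = 36.
Solving: y_labor = 4, y_land = 6.
Reduced cost of oats: c₃ − yᵀa₃ = 36 − (4·4 + 6·4) = 36 − 40 = -4.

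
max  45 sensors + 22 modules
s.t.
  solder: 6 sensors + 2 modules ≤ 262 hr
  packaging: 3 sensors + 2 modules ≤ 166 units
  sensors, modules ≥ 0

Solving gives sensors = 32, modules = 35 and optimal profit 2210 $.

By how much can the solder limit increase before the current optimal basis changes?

Binding constraints: solder, packaging. The basis is B = [[6,2],[3,2]] with det 6.
Per unit increase in solder, x* moves by d = (0.3333, -0.5).
The basis stays optimal until modules reaches 0; allowable increase = 70 hr.

70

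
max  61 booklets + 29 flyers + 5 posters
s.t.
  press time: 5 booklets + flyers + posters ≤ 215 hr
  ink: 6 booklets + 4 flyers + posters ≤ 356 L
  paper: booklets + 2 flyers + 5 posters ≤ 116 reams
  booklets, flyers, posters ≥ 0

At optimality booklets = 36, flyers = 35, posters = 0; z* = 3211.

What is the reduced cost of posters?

Binding: press time and ink. Non-binding: paper (10 unused).
By complementary slackness, y = 0 for the non-binding constraint.
Dual feasibility on the basic columns requires 5·y_press time + 6·y_ink = 61, 1·y_press time + 4·y_ink = 29.
Solving: y_press time = 5, y_ink = 6.
Reduced cost of posters: c₃ − yᵀa₃ = 5 − (5·1 + 6·1) = 5 − 11 = -6.

-6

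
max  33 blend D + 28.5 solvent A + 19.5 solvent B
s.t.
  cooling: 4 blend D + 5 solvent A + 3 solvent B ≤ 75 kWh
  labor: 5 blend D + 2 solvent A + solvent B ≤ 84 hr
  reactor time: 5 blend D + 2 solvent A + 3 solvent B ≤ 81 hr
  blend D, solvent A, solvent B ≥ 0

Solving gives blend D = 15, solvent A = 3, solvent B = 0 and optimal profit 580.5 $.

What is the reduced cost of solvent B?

At the optimum: cooling uses 75 of 75 (binding); labor uses 81 of 84 (slack = 3); reactor time uses 81 of 81 (binding).
Slack constraints have shadow price 0 (complementary slackness).
From A_Bᵀ y = c: 4·y_cooling + 5·y_reactor time = 33; 5·y_cooling + 2·y_reactor time = 28.5.
→ y_cooling = 4.5 and y_reactor time = 3.
Reduced cost of solvent B: c₃ − yᵀa₃ = 19.5 − (4.5·3 + 3·3) = 19.5 − 22.5 = -3.

-3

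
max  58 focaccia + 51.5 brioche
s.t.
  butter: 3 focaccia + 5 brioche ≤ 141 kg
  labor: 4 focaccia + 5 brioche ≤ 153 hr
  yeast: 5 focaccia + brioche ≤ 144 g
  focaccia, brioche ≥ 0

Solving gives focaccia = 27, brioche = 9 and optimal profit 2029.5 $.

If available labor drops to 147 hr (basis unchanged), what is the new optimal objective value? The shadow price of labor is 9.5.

1972.5

Δb = -6, so new z* = 2029.5 + (9.5)·(-6) = 2029.5 − 57 = 1972.5.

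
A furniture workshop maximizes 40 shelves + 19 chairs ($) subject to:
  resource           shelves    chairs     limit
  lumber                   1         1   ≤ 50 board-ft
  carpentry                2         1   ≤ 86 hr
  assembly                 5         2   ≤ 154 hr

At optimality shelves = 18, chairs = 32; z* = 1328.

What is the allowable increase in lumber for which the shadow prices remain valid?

27

Binding constraints: lumber, assembly. The basis is B = [[1,1],[5,2]] with det -3.
Per unit increase in lumber, x* moves by d = (-0.6667, 1.6667).
The basis stays optimal until shelves reaches 0; allowable increase = 27 board-ft.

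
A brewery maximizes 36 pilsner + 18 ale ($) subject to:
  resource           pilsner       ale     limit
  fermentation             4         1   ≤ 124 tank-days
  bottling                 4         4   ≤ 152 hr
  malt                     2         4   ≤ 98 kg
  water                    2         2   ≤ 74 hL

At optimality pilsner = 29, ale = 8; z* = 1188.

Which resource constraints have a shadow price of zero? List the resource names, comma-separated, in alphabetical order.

bottling, malt

fermentation: 124/124 (binding)
bottling: 148/152 (slack 4)
malt: 90/98 (slack 8)
water: 74/74 (binding)
By complementary slackness, a constraint with positive slack has shadow price 0 → bottling, malt.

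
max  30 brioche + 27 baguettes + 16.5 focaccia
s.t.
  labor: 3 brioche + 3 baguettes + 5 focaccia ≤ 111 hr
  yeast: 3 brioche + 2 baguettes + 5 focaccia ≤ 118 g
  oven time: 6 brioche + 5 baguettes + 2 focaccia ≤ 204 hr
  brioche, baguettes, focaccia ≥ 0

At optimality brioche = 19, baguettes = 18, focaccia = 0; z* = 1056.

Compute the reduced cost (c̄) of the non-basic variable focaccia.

Check each constraint at x*: labor 111/111 (tight); yeast 93/118 (slack 25); oven time 204/204 (tight).
Slack constraints have shadow price 0 (complementary slackness).
Dual feasibility on the basic columns requires 3·y_labor + 6·y_oven time = 30, 3·y_labor + 5·y_oven time = 27.
This yields shadow prices y_labor = 4, y_oven time = 3.
Reduced cost of focaccia: c₃ − yᵀa₃ = 16.5 − (4·5 + 3·2) = 16.5 − 26 = -9.5.

-9.5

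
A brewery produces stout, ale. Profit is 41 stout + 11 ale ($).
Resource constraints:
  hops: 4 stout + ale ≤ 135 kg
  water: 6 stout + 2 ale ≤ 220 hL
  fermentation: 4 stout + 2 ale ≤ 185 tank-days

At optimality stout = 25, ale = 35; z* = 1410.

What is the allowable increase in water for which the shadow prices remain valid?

Binding constraints: hops, water. The basis is B = [[4,1],[6,2]] with det 2.
Per unit increase in water, x* moves by d = (-0.5, 2).
The basis stays optimal until fermentation becomes binding; allowable increase = 7.5 hL.

7.5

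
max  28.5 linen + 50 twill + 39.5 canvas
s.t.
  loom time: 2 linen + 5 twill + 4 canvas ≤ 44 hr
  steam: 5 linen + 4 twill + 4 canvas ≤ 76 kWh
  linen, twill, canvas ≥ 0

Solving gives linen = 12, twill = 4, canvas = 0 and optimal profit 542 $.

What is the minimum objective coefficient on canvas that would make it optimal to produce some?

42

Both loom time and steam are binding at x*.
From A_Bᵀ y = c: 2·y_loom time + 5·y_steam = 28.5; 5·y_loom time + 4·y_steam = 50.
→ y_loom time = 8 and y_steam = 2.5.
canvas enters the basis when its profit ≥ yᵀa₃ = 8·4 + 2.5·4 = 42.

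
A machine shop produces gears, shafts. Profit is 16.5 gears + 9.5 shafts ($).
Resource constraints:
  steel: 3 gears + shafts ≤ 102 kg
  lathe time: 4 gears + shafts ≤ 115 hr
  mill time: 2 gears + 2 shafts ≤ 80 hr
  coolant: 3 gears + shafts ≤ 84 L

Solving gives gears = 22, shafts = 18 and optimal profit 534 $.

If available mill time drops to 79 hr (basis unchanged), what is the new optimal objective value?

Check each constraint at x*: steel 84/102 (slack 18); lathe time 106/115 (slack 9); mill time 80/80 (tight); coolant 84/84 (tight).
Slack constraints have shadow price 0 (complementary slackness).
From A_Bᵀ y = c: 2·y_mill time + 3·y_coolant = 16.5; 2·y_mill time + 1·y_coolant = 9.5.
Solving: y_mill time = 3, y_coolant = 3.5.
Δz = y_mill time·Δb = 3 × (-1) = -3, so new z* = 534 − 3 = 531.

531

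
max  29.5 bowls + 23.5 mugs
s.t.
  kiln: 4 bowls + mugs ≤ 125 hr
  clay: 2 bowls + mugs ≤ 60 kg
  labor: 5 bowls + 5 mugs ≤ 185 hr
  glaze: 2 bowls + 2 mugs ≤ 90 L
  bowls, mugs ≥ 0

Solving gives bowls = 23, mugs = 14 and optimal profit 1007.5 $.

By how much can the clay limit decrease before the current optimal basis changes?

23

Binding constraints: clay, labor. The basis is B = [[2,1],[5,5]] with det 5.
Per unit decrease in clay, x* moves by d = (-1, 1).
The basis stays optimal until bowls reaches 0; allowable decrease = 23 kg.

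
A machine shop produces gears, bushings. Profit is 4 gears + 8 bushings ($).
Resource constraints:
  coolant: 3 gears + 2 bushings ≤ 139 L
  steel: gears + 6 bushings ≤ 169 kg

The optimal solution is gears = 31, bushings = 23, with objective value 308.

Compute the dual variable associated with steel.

Both coolant and steel are binding at x*.
From A_Bᵀ y = c: 3·y_coolant + 1·y_steel = 4; 2·y_coolant + 6·y_steel = 8.
This yields shadow prices y_coolant = 1, y_steel = 1.
Shadow price of steel = 1.

1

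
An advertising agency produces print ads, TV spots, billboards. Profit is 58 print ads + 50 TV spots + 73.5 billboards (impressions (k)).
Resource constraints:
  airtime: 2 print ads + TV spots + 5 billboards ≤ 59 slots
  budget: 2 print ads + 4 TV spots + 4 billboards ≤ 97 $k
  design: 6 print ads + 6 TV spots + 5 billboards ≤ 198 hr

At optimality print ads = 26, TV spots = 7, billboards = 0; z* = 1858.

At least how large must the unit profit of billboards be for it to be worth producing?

Binding: airtime and design. Non-binding: budget (17 unused).
Since budget is not tight, its dual is 0.
From A_Bᵀ y = c: 2·y_airtime + 6·y_design = 58; 1·y_airtime + 6·y_design = 50.
→ y_airtime = 8 and y_design = 7.
billboards enters the basis when its profit ≥ yᵀa₃ = 8·5 + 7·5 = 75.

75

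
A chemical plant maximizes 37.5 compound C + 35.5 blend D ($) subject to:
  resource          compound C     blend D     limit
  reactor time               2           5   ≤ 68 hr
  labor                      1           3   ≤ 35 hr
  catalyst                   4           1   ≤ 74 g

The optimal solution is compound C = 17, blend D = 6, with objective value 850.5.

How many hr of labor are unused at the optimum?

0

labor used = 1·17 + 3·6 = 35; slack = 35 − 35 = 0.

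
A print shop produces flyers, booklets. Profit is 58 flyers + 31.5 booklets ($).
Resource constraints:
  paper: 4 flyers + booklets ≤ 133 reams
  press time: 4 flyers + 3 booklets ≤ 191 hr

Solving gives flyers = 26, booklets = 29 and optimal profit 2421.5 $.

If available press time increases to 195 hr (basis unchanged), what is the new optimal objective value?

2455.5

At the optimum: paper uses 133 of 133 (binding); press time uses 191 of 191 (binding).
From A_Bᵀ y = c: 4·y_paper + 4·y_press time = 58; 1·y_paper + 3·y_press time = 31.5.
This yields shadow prices y_paper = 6, y_press time = 8.5.
Δz = y_press time·Δb = 8.5 × (4) = 34, so new z* = 2421.5 + 34 = 2455.5.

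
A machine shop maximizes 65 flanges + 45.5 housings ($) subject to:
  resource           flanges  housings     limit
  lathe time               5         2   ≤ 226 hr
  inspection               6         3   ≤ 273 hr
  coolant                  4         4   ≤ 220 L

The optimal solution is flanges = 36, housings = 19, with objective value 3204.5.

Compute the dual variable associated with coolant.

At the optimum: lathe time uses 218 of 226 (slack = 8); inspection uses 273 of 273 (binding); coolant uses 220 of 220 (binding).
Slack constraints have shadow price 0 (complementary slackness).
The binding rows give the dual system: 6·y_inspection + 4·y_coolant = 65 and 3·y_inspection + 4·y_coolant = 45.5.
Solving: y_inspection = 6.5, y_coolant = 6.5.
Shadow price of coolant = 6.5.

6.5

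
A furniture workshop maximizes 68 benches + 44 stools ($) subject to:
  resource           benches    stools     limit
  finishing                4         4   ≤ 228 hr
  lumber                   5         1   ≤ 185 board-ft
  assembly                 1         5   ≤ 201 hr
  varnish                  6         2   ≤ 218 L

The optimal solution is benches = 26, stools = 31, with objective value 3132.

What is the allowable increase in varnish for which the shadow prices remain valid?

24

Binding constraints: finishing, varnish. The basis is B = [[4,4],[6,2]] with det -16.
Per unit increase in varnish, x* moves by d = (0.25, -0.25).
The basis stays optimal until lumber becomes binding; allowable increase = 24 L.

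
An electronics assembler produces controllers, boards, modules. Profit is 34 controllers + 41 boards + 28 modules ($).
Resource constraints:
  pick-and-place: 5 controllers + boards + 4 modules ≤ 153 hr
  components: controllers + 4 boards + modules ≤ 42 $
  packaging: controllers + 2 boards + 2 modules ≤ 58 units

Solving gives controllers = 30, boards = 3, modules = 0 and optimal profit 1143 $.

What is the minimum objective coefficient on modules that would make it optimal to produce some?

At the optimum: pick-and-place uses 153 of 153 (binding); components uses 42 of 42 (binding); packaging uses 36 of 58 (slack = 22).
Slack constraints have shadow price 0 (complementary slackness).
The binding rows give the dual system: 5·y_pick-and-place + 1·y_components = 34 and 1·y_pick-and-place + 4·y_components = 41.
→ y_pick-and-place = 5 and y_components = 9.
modules enters the basis when its profit ≥ yᵀa₃ = 5·4 + 9·1 = 29.

29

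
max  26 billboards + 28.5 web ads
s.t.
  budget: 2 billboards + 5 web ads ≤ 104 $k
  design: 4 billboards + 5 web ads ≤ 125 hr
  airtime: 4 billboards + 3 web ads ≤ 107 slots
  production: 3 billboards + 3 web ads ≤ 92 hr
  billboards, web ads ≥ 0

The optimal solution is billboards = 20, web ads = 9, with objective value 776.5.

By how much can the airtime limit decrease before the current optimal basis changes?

Binding constraints: design, airtime. The basis is B = [[4,5],[4,3]] with det -8.
Per unit decrease in airtime, x* moves by d = (-0.625, 0.5).
The basis stays optimal until budget becomes binding; allowable decrease = 15.2 slots.

15.2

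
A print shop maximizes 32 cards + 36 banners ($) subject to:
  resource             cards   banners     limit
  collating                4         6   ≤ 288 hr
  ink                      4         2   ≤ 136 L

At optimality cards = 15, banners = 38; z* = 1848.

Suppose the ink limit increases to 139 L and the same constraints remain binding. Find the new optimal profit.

1857

Check each constraint at x*: collating 288/288 (tight); ink 136/136 (tight).
From A_Bᵀ y = c: 4·y_collating + 4·y_ink = 32; 6·y_collating + 2·y_ink = 36.
This yields shadow prices y_collating = 5, y_ink = 3.
Δz = y_ink·Δb = 3 × (3) = 9, so new z* = 1848 + 9 = 1857.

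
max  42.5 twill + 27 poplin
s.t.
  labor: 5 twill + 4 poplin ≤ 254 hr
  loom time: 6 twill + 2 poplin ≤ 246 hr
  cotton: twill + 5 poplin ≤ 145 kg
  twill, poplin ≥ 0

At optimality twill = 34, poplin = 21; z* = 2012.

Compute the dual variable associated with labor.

Binding: labor and loom time. Non-binding: cotton (6 unused).
Since cotton is not tight, its dual is 0.
From A_Bᵀ y = c: 5·y_labor + 6·y_loom time = 42.5; 4·y_labor + 2·y_loom time = 27.
Solving: y_labor = 5.5, y_loom time = 2.5.
Shadow price of labor = 5.5.

5.5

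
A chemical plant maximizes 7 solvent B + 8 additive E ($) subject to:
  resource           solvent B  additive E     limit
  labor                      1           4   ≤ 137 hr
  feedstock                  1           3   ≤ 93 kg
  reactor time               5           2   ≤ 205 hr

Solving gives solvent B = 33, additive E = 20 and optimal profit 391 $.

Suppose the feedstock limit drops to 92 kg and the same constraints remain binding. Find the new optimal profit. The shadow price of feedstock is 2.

389

Δb = -1, so new z* = 391 + (2)·(-1) = 391 − 2 = 389.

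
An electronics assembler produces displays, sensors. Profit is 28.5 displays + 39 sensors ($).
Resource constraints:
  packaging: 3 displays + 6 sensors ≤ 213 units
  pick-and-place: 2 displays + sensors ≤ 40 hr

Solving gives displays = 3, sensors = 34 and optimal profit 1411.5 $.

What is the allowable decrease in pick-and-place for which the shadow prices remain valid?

4.5

Binding constraints: packaging, pick-and-place. The basis is B = [[3,6],[2,1]] with det -9.
Per unit decrease in pick-and-place, x* moves by d = (-0.6667, 0.3333).
The basis stays optimal until displays reaches 0; allowable decrease = 4.5 hr.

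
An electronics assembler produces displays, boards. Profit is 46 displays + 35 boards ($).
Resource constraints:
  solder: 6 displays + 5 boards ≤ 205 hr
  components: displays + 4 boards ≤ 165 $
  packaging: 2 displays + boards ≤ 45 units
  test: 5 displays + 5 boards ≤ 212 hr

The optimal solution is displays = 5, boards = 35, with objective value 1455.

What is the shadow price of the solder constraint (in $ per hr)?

Binding: solder and packaging. Non-binding: components (20 unused), test (12 unused).
By complementary slackness, y = 0 for the non-binding constraints.
From A_Bᵀ y = c: 6·y_solder + 2·y_packaging = 46; 5·y_solder + 1·y_packaging = 35.
This yields shadow prices y_solder = 6, y_packaging = 5.
Shadow price of solder = 6.

6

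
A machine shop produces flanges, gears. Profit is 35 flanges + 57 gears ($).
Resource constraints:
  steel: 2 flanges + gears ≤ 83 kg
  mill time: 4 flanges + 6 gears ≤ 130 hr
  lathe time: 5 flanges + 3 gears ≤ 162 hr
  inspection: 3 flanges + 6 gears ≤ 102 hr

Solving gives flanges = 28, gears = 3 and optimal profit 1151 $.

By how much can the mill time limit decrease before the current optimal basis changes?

28

Binding constraints: mill time, inspection. The basis is B = [[4,6],[3,6]] with det 6.
Per unit decrease in mill time, x* moves by d = (-1, 0.5).
The basis stays optimal until flanges reaches 0; allowable decrease = 28 hr.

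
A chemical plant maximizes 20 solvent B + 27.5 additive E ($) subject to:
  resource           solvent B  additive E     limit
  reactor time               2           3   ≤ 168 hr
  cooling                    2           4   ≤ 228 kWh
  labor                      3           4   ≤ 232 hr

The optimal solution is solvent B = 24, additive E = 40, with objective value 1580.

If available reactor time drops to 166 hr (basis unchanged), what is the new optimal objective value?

Check each constraint at x*: reactor time 168/168 (tight); cooling 208/228 (slack 20); labor 232/232 (tight).
Since cooling is not tight, its dual is 0.
From A_Bᵀ y = c: 2·y_reactor time + 3·y_labor = 20; 3·y_reactor time + 4·y_labor = 27.5.
→ y_reactor time = 2.5 and y_labor = 5.
Δz = y_reactor time·Δb = 2.5 × (-2) = -5, so new z* = 1580 − 5 = 1575.

1575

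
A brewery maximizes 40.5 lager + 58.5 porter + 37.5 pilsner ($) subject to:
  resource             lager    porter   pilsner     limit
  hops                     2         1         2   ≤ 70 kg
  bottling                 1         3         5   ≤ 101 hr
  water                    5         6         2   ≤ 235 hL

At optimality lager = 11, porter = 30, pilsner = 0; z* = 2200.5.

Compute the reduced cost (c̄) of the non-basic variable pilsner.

Binding: bottling and water. Non-binding: hops (18 unused).
Slack constraints have shadow price 0 (complementary slackness).
The binding rows give the dual system: 1·y_bottling + 5·y_water = 40.5 and 3·y_bottling + 6·y_water = 58.5.
Solving: y_bottling = 5.5, y_water = 7.
Reduced cost of pilsner: c₃ − yᵀa₃ = 37.5 − (5.5·5 + 7·2) = 37.5 − 41.5 = -4.

-4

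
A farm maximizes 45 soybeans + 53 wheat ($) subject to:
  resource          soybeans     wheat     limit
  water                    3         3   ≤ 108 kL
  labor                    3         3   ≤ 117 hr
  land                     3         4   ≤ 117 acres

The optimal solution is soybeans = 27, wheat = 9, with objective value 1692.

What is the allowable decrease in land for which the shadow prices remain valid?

9

Binding constraints: water, land. The basis is B = [[3,3],[3,4]] with det 3.
Per unit decrease in land, x* moves by d = (1, -1).
The basis stays optimal until wheat reaches 0; allowable decrease = 9 acres.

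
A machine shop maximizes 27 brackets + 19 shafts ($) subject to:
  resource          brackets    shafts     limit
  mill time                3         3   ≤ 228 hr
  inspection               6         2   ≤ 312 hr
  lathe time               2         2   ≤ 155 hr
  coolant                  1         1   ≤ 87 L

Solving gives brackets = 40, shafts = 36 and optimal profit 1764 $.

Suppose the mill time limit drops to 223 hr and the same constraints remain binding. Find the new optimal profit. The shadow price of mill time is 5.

1739

Δb = -5, so new z* = 1764 + (5)·(-5) = 1764 − 25 = 1739.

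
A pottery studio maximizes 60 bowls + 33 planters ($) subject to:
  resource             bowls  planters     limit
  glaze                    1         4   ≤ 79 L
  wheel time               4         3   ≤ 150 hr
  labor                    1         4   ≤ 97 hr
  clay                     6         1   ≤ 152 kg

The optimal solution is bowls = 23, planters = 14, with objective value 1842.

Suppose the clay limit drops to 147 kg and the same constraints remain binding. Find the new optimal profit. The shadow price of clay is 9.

1797

Δb = -5, so new z* = 1842 + (9)·(-5) = 1842 − 45 = 1797.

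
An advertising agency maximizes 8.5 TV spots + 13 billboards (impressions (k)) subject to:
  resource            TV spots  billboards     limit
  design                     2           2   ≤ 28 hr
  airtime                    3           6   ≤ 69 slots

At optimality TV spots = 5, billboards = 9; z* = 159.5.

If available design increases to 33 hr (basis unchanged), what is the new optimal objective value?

Both design and airtime are binding at x*.
From A_Bᵀ y = c: 2·y_design + 3·y_airtime = 8.5; 2·y_design + 6·y_airtime = 13.
This yields shadow prices y_design = 2, y_airtime = 1.5.
Δz = y_design·Δb = 2 × (5) = 10, so new z* = 159.5 + 10 = 169.5.

169.5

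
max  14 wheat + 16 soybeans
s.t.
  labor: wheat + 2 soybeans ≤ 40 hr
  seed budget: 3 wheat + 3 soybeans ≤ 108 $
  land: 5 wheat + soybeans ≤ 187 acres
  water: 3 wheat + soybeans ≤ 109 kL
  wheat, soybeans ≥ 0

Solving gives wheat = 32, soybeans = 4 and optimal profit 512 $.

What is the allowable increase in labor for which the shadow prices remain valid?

Binding constraints: labor, seed budget. The basis is B = [[1,2],[3,3]] with det -3.
Per unit increase in labor, x* moves by d = (-1, 1).
The basis stays optimal until wheat reaches 0; allowable increase = 32 hr.

32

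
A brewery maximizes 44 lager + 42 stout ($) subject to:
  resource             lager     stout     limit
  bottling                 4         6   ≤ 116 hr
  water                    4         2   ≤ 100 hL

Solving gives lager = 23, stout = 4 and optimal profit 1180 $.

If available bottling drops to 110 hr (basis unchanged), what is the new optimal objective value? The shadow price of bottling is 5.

1150

Δb = -6, so new z* = 1180 + (5)·(-6) = 1180 − 30 = 1150.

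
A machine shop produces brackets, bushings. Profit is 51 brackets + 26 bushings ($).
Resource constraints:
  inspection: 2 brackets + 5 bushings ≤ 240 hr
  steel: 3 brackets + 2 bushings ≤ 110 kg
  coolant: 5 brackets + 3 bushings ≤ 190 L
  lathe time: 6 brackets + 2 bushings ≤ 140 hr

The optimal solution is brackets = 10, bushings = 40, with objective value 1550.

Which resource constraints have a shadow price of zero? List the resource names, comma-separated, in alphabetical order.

inspection: 220/240 (slack 20)
steel: 110/110 (binding)
coolant: 170/190 (slack 20)
lathe time: 140/140 (binding)
By complementary slackness, a constraint with positive slack has shadow price 0 → coolant, inspection.

coolant, inspection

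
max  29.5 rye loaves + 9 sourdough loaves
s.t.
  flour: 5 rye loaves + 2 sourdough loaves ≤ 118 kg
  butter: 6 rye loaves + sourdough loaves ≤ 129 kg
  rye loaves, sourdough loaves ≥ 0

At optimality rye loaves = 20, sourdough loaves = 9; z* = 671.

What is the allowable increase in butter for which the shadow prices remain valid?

Binding constraints: flour, butter. The basis is B = [[5,2],[6,1]] with det -7.
Per unit increase in butter, x* moves by d = (0.2857, -0.7143).
The basis stays optimal until sourdough loaves reaches 0; allowable increase = 12.6 kg.

12.6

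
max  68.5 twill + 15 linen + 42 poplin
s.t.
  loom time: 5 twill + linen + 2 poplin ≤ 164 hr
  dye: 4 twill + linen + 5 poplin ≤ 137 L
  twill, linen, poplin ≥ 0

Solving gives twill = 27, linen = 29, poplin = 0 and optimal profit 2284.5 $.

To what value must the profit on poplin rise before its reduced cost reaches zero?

At the optimum: loom time uses 164 of 164 (binding); dye uses 137 of 137 (binding).
From A_Bᵀ y = c: 5·y_loom time + 4·y_dye = 68.5; 1·y_loom time + 1·y_dye = 15.
→ y_loom time = 8.5 and y_dye = 6.5.
poplin enters the basis when its profit ≥ yᵀa₃ = 8.5·2 + 6.5·5 = 49.5.

49.5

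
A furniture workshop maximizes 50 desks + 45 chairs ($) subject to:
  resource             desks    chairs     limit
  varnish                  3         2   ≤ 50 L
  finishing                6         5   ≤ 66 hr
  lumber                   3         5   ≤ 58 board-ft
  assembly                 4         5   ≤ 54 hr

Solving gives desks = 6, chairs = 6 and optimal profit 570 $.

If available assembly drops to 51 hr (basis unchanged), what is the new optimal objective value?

564

At the optimum: varnish uses 30 of 50 (slack = 20); finishing uses 66 of 66 (binding); lumber uses 48 of 58 (slack = 10); assembly uses 54 of 54 (binding).
Since varnish, lumber are not tight, their duals are 0.
Dual feasibility on the basic columns requires 6·y_finishing + 4·y_assembly = 50, 5·y_finishing + 5·y_assembly = 45.
This yields shadow prices y_finishing = 7, y_assembly = 2.
Δz = y_assembly·Δb = 2 × (-3) = -6, so new z* = 570 − 6 = 564.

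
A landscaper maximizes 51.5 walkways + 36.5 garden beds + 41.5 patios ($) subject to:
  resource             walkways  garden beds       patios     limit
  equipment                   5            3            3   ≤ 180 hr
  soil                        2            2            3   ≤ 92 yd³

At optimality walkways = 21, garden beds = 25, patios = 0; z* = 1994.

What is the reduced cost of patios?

-2

Both equipment and soil are binding at x*.
The binding rows give the dual system: 5·y_equipment + 2·y_soil = 51.5 and 3·y_equipment + 2·y_soil = 36.5.
Solving: y_equipment = 7.5, y_soil = 7.
Reduced cost of patios: c₃ − yᵀa₃ = 41.5 − (7.5·3 + 7·3) = 41.5 − 43.5 = -2.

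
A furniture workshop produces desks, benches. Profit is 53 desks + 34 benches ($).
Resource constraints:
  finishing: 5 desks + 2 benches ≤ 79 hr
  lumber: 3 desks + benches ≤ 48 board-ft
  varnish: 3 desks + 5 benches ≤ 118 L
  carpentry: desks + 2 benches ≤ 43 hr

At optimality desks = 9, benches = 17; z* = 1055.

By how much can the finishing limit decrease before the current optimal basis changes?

Binding constraints: finishing, carpentry. The basis is B = [[5,2],[1,2]] with det 8.
Per unit decrease in finishing, x* moves by d = (-0.25, 0.125).
The basis stays optimal until desks reaches 0; allowable decrease = 36 hr.

36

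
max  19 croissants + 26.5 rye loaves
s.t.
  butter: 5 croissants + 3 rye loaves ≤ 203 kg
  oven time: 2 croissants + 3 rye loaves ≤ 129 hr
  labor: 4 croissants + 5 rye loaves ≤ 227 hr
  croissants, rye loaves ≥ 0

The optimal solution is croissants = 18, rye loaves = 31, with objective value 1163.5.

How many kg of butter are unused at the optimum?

20

butter used = 5·18 + 3·31 = 183; slack = 203 − 183 = 20.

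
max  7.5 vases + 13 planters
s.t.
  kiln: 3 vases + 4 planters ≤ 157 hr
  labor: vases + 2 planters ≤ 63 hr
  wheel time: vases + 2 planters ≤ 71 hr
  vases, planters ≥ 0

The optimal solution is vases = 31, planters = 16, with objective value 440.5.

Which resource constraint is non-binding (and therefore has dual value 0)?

wheel time

kiln: 157/157 (binding)
labor: 63/63 (binding)
wheel time: 63/71 (slack 8)
By complementary slackness, a constraint with positive slack has shadow price 0 → wheel time.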